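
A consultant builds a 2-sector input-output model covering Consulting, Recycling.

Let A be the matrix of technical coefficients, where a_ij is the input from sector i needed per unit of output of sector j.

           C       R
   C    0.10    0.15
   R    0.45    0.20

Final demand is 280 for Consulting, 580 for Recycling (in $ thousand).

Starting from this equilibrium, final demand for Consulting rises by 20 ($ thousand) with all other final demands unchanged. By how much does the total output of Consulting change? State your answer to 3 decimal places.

I − A =
  [   0.90    -0.15]
  [  -0.45     0.80]
det(I−A) = (0.90)(0.80) − (-0.15)(-0.45) = 0.6525
adj(I−A) = [[0.80, 0.15], [0.45, 0.90]]
(I − A)⁻¹ = adj(I−A) / det(I−A) ≈
  [   1.2261     0.2299]
  [   0.6897     1.3793]
Δx = (I − A)⁻¹ Δd with Δd having +20 in the Consulting component and 0 elsewhere.
So Δx_C = L_CC · (+20), where L_CC = adj(I−A)_CC / det(I−A) = 0.80 / 0.6525.
Δx_C = 0.80 × (+20) / 0.6525 = 16.00 / 0.6525 ≈ 24.521.

Δx_C = 24.521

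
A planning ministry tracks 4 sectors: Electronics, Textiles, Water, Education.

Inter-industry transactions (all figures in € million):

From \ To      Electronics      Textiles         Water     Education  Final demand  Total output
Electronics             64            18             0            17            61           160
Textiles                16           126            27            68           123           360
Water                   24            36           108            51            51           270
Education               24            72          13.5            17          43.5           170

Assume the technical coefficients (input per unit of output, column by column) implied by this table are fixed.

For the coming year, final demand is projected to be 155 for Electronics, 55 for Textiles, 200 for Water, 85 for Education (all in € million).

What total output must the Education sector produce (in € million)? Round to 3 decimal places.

x_4 = 274.342

Technical coefficients a_ij = z_ij / X_j:
  a_11 = 64/160 = 0.40, a_21 = 16/160 = 0.10, a_31 = 24/160 = 0.15, a_41 = 24/160 = 0.15
  a_12 = 18/360 = 0.05, a_22 = 126/360 = 0.35, a_32 = 36/360 = 0.10, a_42 = 72/360 = 0.20
  a_13 = 0/270 = 0.00, a_23 = 27/270 = 0.10, a_33 = 108/270 = 0.40, a_43 = 13.5/270 = 0.05
  a_14 = 17/170 = 0.10, a_24 = 68/170 = 0.40, a_34 = 51/170 = 0.30, a_44 = 17/170 = 0.10
I − A =
  [   0.60    -0.05     0.00    -0.10]
  [  -0.10     0.65    -0.10    -0.40]
  [  -0.15    -0.10     0.60    -0.30]
  [  -0.15    -0.20    -0.05     0.90]
Compute the cofactors C_ij = (−1)^(i+j)·(3×3 minor ij) of I−A; the adjugate is their transpose:
adj(I−A) = Cᵀ =
  [ 0.276250   0.038750   0.010750   0.051500]
  [ 0.109500   0.305250   0.065000   0.169500]
  [ 0.126000   0.100500   0.283750   0.153250]
  [ 0.077375   0.079875   0.032000   0.224250]
det(I−A) = Σ_j (I−A)_1j·C_1j = (0.60)(0.276250) + (-0.05)(0.109500) + (0.00)(0.126000) + (-0.10)(0.077375) = 0.1525375
(I − A)⁻¹ = adj(I−A) / det(I−A) ≈
  [   1.8110     0.2540     0.0705     0.3376]
  [   0.7179     2.0011     0.4261     1.1112]
  [   0.8260     0.6589     1.8602     1.0047]
  [   0.5073     0.5236     0.2098     1.4701]
x = (I − A)⁻¹ d = adj(I−A)·d / det(I−A), with det(I−A) = 0.1525375:
  x_1 = (0.276250·155 + 0.038750·55 + 0.010750·200 + 0.051500·85) / 0.1525375 = 51.4775 / 0.1525375 ≈ 337.474
  x_2 = (0.109500·155 + 0.305250·55 + 0.065000·200 + 0.169500·85) / 0.1525375 = 61.16875 / 0.1525375 ≈ 401.008
  x_3 = (0.126000·155 + 0.100500·55 + 0.283750·200 + 0.153250·85) / 0.1525375 = 94.83375 / 0.1525375 ≈ 621.708
  x_4 = (0.077375·155 + 0.079875·55 + 0.032000·200 + 0.224250·85) / 0.1525375 = 41.8475 / 0.1525375 ≈ 274.342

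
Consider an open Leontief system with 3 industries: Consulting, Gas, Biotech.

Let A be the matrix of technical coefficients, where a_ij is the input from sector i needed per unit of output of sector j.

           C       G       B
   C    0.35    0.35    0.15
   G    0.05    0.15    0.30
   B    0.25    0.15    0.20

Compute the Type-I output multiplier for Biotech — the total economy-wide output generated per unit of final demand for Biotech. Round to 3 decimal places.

m_B = 2.857

I − A =
  [   0.65    -0.35    -0.15]
  [  -0.05     0.85    -0.30]
  [  -0.25    -0.15     0.80]
Cofactors of I−A, C_ij = (−1)^(i+j)·(minor ij) (rows/columns in the sector order above):
  C_11 = (0.85)(0.80) − (-0.30)(-0.15) = 0.6350
  C_12 = −[(-0.05)(0.80) − (-0.30)(-0.25)] = 0.1150
  C_13 = (-0.05)(-0.15) − (0.85)(-0.25) = 0.2200
  C_21 = −[(-0.35)(0.80) − (-0.15)(-0.15)] = 0.3025
  C_22 = (0.65)(0.80) − (-0.15)(-0.25) = 0.4825
  C_23 = −[(0.65)(-0.15) − (-0.35)(-0.25)] = 0.1850
  C_31 = (-0.35)(-0.30) − (-0.15)(0.85) = 0.2325
  C_32 = −[(0.65)(-0.30) − (-0.15)(-0.05)] = 0.2025
  C_33 = (0.65)(0.85) − (-0.35)(-0.05) = 0.5350
det(I−A) = Σ_j (I−A)_1j·C_1j = (0.65)(0.6350) + (-0.35)(0.1150) + (-0.15)(0.2200) = 0.3395
adj(I−A) = Cᵀ =
  [ 0.6350   0.3025   0.2325]
  [ 0.1150   0.4825   0.2025]
  [ 0.2200   0.1850   0.5350]
(I − A)⁻¹ = adj(I−A) / det(I−A) ≈
  [   1.8704     0.8910     0.6848]
  [   0.3387     1.4212     0.5965]
  [   0.6480     0.5449     1.5758]
The output multiplier for sector j is the column-j sum of the Leontief inverse (I − A)⁻¹ = adj(I−A) / det(I−A).
Column B of adj(I−A): (0.2325, 0.2025, 0.5350); det(I−A) = 0.3395.
m_B = (0.2325 + 0.2025 + 0.5350) / 0.3395 = 0.97 / 0.3395 ≈ 2.857.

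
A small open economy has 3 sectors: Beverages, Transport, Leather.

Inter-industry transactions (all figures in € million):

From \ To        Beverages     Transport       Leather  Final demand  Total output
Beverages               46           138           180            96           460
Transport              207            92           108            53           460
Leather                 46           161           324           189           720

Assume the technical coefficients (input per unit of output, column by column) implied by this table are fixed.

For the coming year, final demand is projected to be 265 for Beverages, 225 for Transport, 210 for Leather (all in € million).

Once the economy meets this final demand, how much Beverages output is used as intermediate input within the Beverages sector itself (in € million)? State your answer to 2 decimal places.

z_BB = 100.15

Technical coefficients a_ij = z_ij / X_j:
  a_BB = 46/460 = 0.10, a_TB = 207/460 = 0.45, a_LB = 46/460 = 0.10
  a_BT = 138/460 = 0.30, a_TT = 92/460 = 0.20, a_LT = 161/460 = 0.35
  a_BL = 180/720 = 0.25, a_TL = 108/720 = 0.15, a_LL = 324/720 = 0.45
I − A =
  [   0.90    -0.30    -0.25]
  [  -0.45     0.80    -0.15]
  [  -0.10    -0.35     0.55]
Cofactors of I−A, C_ij = (−1)^(i+j)·(minor ij) (rows/columns in the sector order above):
  C_11 = (0.80)(0.55) − (-0.15)(-0.35) = 0.3875
  C_12 = −[(-0.45)(0.55) − (-0.15)(-0.10)] = 0.2625
  C_13 = (-0.45)(-0.35) − (0.80)(-0.10) = 0.2375
  C_21 = −[(-0.30)(0.55) − (-0.25)(-0.35)] = 0.2525
  C_22 = (0.90)(0.55) − (-0.25)(-0.10) = 0.4700
  C_23 = −[(0.90)(-0.35) − (-0.30)(-0.10)] = 0.3450
  C_31 = (-0.30)(-0.15) − (-0.25)(0.80) = 0.2450
  C_32 = −[(0.90)(-0.15) − (-0.25)(-0.45)] = 0.2475
  C_33 = (0.90)(0.80) − (-0.30)(-0.45) = 0.5850
det(I−A) = Σ_j (I−A)_1j·C_1j = (0.90)(0.3875) + (-0.30)(0.2625) + (-0.25)(0.2375) = 0.210625
adj(I−A) = Cᵀ =
  [ 0.3875   0.2525   0.2450]
  [ 0.2625   0.4700   0.2475]
  [ 0.2375   0.3450   0.5850]
(I − A)⁻¹ = adj(I−A) / det(I−A) ≈
  [   1.8398     1.1988     1.1632]
  [   1.2463     2.2315     1.1751]
  [   1.1276     1.6380     2.7774]
First solve x = (I − A)⁻¹ d = adj(I−A)·d / det(I−A); in particular x_B = (0.3875·265 + 0.2525·225 + 0.2450·210) / 0.210625 = 210.95 / 0.210625 ≈ 1001.5430.
Intermediate flow from B to B: z_BB = a_BB · x_B = 0.10 × 210.95 / 0.210625 = 21.095 / 0.210625 ≈ 100.15.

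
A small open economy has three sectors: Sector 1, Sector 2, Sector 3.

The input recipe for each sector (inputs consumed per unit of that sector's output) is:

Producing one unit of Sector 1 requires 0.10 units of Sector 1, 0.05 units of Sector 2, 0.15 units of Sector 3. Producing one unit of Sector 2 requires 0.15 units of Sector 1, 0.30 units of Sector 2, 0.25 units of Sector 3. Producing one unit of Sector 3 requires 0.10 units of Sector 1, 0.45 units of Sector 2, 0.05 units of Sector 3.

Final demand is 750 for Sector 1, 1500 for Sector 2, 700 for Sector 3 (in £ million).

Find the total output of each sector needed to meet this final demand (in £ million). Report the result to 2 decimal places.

x_1 = 1627.07, x_2 = 3487.99, x_3 = 1911.64

I − A =
  [   0.90    -0.15    -0.10]
  [  -0.05     0.70    -0.45]
  [  -0.15    -0.25     0.95]
Cofactors of I−A, C_ij = (−1)^(i+j)·(minor ij) (rows/columns in the sector order above):
  C_11 = (0.70)(0.95) − (-0.45)(-0.25) = 0.5525
  C_12 = −[(-0.05)(0.95) − (-0.45)(-0.15)] = 0.1150
  C_13 = (-0.05)(-0.25) − (0.70)(-0.15) = 0.1175
  C_21 = −[(-0.15)(0.95) − (-0.10)(-0.25)] = 0.1675
  C_22 = (0.90)(0.95) − (-0.10)(-0.15) = 0.8400
  C_23 = −[(0.90)(-0.25) − (-0.15)(-0.15)] = 0.2475
  C_31 = (-0.15)(-0.45) − (-0.10)(0.70) = 0.1375
  C_32 = −[(0.90)(-0.45) − (-0.10)(-0.05)] = 0.4100
  C_33 = (0.90)(0.70) − (-0.15)(-0.05) = 0.6225
det(I−A) = Σ_j (I−A)_1j·C_1j = (0.90)(0.5525) + (-0.15)(0.1150) + (-0.10)(0.1175) = 0.46825
adj(I−A) = Cᵀ =
  [ 0.5525   0.1675   0.1375]
  [ 0.1150   0.8400   0.4100]
  [ 0.1175   0.2475   0.6225]
(I − A)⁻¹ = adj(I−A) / det(I−A) ≈
  [   1.1799     0.3577     0.2936]
  [   0.2456     1.7939     0.8756]
  [   0.2509     0.5286     1.3294]
x = (I − A)⁻¹ d = adj(I−A)·d / det(I−A), with det(I−A) = 0.46825:
  x_1 = (0.5525·750 + 0.1675·1500 + 0.1375·700) / 0.46825 = 761.875 / 0.46825 ≈ 1627.07
  x_2 = (0.1150·750 + 0.8400·1500 + 0.4100·700) / 0.46825 = 1633.25 / 0.46825 ≈ 3487.99
  x_3 = (0.1175·750 + 0.2475·1500 + 0.6225·700) / 0.46825 = 895.125 / 0.46825 ≈ 1911.64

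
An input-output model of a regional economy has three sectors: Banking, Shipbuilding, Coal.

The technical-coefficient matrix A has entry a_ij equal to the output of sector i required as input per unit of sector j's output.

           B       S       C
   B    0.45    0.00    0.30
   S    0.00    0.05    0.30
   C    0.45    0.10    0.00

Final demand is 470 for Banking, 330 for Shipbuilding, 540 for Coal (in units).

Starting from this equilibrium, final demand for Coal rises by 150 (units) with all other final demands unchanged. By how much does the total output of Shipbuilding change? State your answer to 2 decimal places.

I − A =
  [   0.55     0.00    -0.30]
  [   0.00     0.95    -0.30]
  [  -0.45    -0.10     1.00]
Cofactors of I−A, C_ij = (−1)^(i+j)·(minor ij) (rows/columns in the sector order above):
  C_11 = (0.95)(1.00) − (-0.30)(-0.10) = 0.9200
  C_12 = −[(0.00)(1.00) − (-0.30)(-0.45)] = 0.1350
  C_13 = (0.00)(-0.10) − (0.95)(-0.45) = 0.4275
  C_21 = −[(0.00)(1.00) − (-0.30)(-0.10)] = 0.0300
  C_22 = (0.55)(1.00) − (-0.30)(-0.45) = 0.4150
  C_23 = −[(0.55)(-0.10) − (0.00)(-0.45)] = 0.0550
  C_31 = (0.00)(-0.30) − (-0.30)(0.95) = 0.2850
  C_32 = −[(0.55)(-0.30) − (-0.30)(0.00)] = 0.1650
  C_33 = (0.55)(0.95) − (0.00)(0.00) = 0.5225
det(I−A) = Σ_j (I−A)_1j·C_1j = (0.55)(0.9200) + (0.00)(0.1350) + (-0.30)(0.4275) = 0.37775
adj(I−A) = Cᵀ =
  [ 0.9200   0.0300   0.2850]
  [ 0.1350   0.4150   0.1650]
  [ 0.4275   0.0550   0.5225]
(I − A)⁻¹ = adj(I−A) / det(I−A) ≈
  [   2.4355     0.0794     0.7545]
  [   0.3574     1.0986     0.4368]
  [   1.1317     0.1456     1.3832]
Δx = (I − A)⁻¹ Δd with Δd having +150 in the Coal component and 0 elsewhere.
So Δx_S = L_SC · (+150), where L_SC = adj(I−A)_SC / det(I−A) = 0.1650 / 0.37775.
Δx_S = 0.1650 × (+150) / 0.37775 = 24.75 / 0.37775 ≈ 65.52.

Δx_S = 65.52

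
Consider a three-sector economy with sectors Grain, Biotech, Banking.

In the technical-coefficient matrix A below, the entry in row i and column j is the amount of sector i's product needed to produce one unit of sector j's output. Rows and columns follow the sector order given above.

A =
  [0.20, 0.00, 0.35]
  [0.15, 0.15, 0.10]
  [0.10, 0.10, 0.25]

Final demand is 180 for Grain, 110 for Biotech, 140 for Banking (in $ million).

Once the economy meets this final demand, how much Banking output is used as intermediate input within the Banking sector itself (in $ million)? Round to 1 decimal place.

z_33 = 65.3

I − A =
  [   0.80     0.00    -0.35]
  [  -0.15     0.85    -0.10]
  [  -0.10    -0.10     0.75]
Cofactors of I−A, C_ij = (−1)^(i+j)·(minor ij) (rows/columns in the sector order above):
  C_11 = (0.85)(0.75) − (-0.10)(-0.10) = 0.6275
  C_12 = −[(-0.15)(0.75) − (-0.10)(-0.10)] = 0.1225
  C_13 = (-0.15)(-0.10) − (0.85)(-0.10) = 0.1000
  C_21 = −[(0.00)(0.75) − (-0.35)(-0.10)] = 0.0350
  C_22 = (0.80)(0.75) − (-0.35)(-0.10) = 0.5650
  C_23 = −[(0.80)(-0.10) − (0.00)(-0.10)] = 0.0800
  C_31 = (0.00)(-0.10) − (-0.35)(0.85) = 0.2975
  C_32 = −[(0.80)(-0.10) − (-0.35)(-0.15)] = 0.1325
  C_33 = (0.80)(0.85) − (0.00)(-0.15) = 0.6800
det(I−A) = Σ_j (I−A)_1j·C_1j = (0.80)(0.6275) + (0.00)(0.1225) + (-0.35)(0.1000) = 0.4670
adj(I−A) = Cᵀ =
  [ 0.6275   0.0350   0.2975]
  [ 0.1225   0.5650   0.1325]
  [ 0.1000   0.0800   0.6800]
(I − A)⁻¹ = adj(I−A) / det(I−A) ≈
  [   1.3437     0.0749     0.6370]
  [   0.2623     1.2099     0.2837]
  [   0.2141     0.1713     1.4561]
First solve x = (I − A)⁻¹ d = adj(I−A)·d / det(I−A); in particular x_3 = (0.1000·180 + 0.0800·110 + 0.6800·140) / 0.4670 = 122.00 / 0.4670 ≈ 261.242.
Intermediate flow from 3 to 3: z_33 = a_33 · x_3 = 0.25 × 122.00 / 0.4670 = 30.50 / 0.4670 ≈ 65.3.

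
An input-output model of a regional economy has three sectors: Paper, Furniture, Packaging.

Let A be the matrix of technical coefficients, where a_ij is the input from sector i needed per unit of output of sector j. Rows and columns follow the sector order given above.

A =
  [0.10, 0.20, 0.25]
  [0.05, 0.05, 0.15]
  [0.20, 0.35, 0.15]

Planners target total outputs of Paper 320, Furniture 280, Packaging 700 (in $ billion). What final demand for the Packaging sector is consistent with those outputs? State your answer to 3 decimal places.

d_3 = 433.000

I − A =
  [   0.90    -0.20    -0.25]
  [  -0.05     0.95    -0.15]
  [  -0.20    -0.35     0.85]
d = (I − A) x:
  d_1 = (+0.90)·320 + (-0.20)·280 + (-0.25)·700 = 57.000
  d_2 = (-0.05)·320 + (+0.95)·280 + (-0.15)·700 = 145.000
  d_3 = (-0.20)·320 + (-0.35)·280 + (+0.85)·700 = 433.000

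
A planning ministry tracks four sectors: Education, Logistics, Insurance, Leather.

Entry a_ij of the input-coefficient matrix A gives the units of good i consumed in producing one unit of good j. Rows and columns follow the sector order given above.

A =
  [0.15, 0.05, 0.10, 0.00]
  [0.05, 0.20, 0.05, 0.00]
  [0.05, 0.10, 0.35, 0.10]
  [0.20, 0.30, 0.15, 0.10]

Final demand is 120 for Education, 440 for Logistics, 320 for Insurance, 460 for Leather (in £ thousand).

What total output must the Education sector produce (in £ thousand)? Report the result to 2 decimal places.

I − A =
  [   0.85    -0.05    -0.10     0.00]
  [  -0.05     0.80    -0.05     0.00]
  [  -0.05    -0.10     0.65    -0.10]
  [  -0.20    -0.30    -0.15     0.90]
Compute the cofactors C_ij = (−1)^(i+j)·(3×3 minor ij) of I−A; the adjugate is their transpose:
adj(I−A) = Cᵀ =
  [ 0.450000   0.040500   0.074250   0.008250]
  [ 0.031750   0.478000   0.042750   0.004750]
  [ 0.058000   0.105250   0.609750   0.067750]
  [ 0.120250   0.185875   0.132375   0.431500]
det(I−A) = Σ_j (I−A)_1j·C_1j = (0.85)(0.450000) + (-0.05)(0.031750) + (-0.10)(0.058000) + (0.00)(0.120250) = 0.3751125
(I − A)⁻¹ = adj(I−A) / det(I−A) ≈
  [   1.1996     0.1080     0.1979     0.0220]
  [   0.0846     1.2743     0.1140     0.0127]
  [   0.1546     0.2806     1.6255     0.1806]
  [   0.3206     0.4955     0.3529     1.1503]
x = (I − A)⁻¹ d = adj(I−A)·d / det(I−A), with det(I−A) = 0.3751125:
  x_1 = (0.450000·120 + 0.040500·440 + 0.074250·320 + 0.008250·460) / 0.3751125 = 99.375 / 0.3751125 ≈ 264.92
  x_2 = (0.031750·120 + 0.478000·440 + 0.042750·320 + 0.004750·460) / 0.3751125 = 229.995 / 0.3751125 ≈ 613.14
  x_3 = (0.058000·120 + 0.105250·440 + 0.609750·320 + 0.067750·460) / 0.3751125 = 279.555 / 0.3751125 ≈ 745.26
  x_4 = (0.120250·120 + 0.185875·440 + 0.132375·320 + 0.431500·460) / 0.3751125 = 337.065 / 0.3751125 ≈ 898.57

x_1 = 264.92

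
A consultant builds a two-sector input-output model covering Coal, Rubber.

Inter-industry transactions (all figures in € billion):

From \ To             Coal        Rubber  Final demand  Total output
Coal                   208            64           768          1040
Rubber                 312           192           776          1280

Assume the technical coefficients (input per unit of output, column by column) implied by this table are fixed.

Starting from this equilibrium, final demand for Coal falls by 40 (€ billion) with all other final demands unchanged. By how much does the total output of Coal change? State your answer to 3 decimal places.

Δx_1 = -51.128

Technical coefficients a_ij = z_ij / X_j:
  a_11 = 208/1040 = 0.20, a_21 = 312/1040 = 0.30
  a_12 = 64/1280 = 0.05, a_22 = 192/1280 = 0.15
I − A =
  [   0.80    -0.05]
  [  -0.30     0.85]
det(I−A) = (0.80)(0.85) − (-0.05)(-0.30) = 0.6650
adj(I−A) = [[0.85, 0.05], [0.30, 0.80]]
(I − A)⁻¹ = adj(I−A) / det(I−A) ≈
  [   1.2782     0.0752]
  [   0.4511     1.2030]
Δx = (I − A)⁻¹ Δd with Δd having -40 in the Coal component and 0 elsewhere.
So Δx_1 = L_11 · (-40), where L_11 = adj(I−A)_11 / det(I−A) = 0.85 / 0.6650.
Δx_1 = 0.85 × (-40) / 0.6650 = -34.00 / 0.6650 ≈ -51.128.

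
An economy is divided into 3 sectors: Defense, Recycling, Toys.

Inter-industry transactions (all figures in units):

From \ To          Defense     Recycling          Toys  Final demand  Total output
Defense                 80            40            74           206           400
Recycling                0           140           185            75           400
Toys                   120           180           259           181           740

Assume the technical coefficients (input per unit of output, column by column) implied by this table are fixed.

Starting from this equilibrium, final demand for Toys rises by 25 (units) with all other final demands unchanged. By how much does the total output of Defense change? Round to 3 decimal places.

Technical coefficients a_ij = z_ij / X_j:
  a_DD = 80/400 = 0.20, a_RD = 0/400 = 0.00, a_TD = 120/400 = 0.30
  a_DR = 40/400 = 0.10, a_RR = 140/400 = 0.35, a_TR = 180/400 = 0.45
  a_DT = 74/740 = 0.10, a_RT = 185/740 = 0.25, a_TT = 259/740 = 0.35
I − A =
  [   0.80    -0.10    -0.10]
  [   0.00     0.65    -0.25]
  [  -0.30    -0.45     0.65]
Cofactors of I−A, C_ij = (−1)^(i+j)·(minor ij) (rows/columns in the sector order above):
  C_11 = (0.65)(0.65) − (-0.25)(-0.45) = 0.3100
  C_12 = −[(0.00)(0.65) − (-0.25)(-0.30)] = 0.0750
  C_13 = (0.00)(-0.45) − (0.65)(-0.30) = 0.1950
  C_21 = −[(-0.10)(0.65) − (-0.10)(-0.45)] = 0.1100
  C_22 = (0.80)(0.65) − (-0.10)(-0.30) = 0.4900
  C_23 = −[(0.80)(-0.45) − (-0.10)(-0.30)] = 0.3900
  C_31 = (-0.10)(-0.25) − (-0.10)(0.65) = 0.0900
  C_32 = −[(0.80)(-0.25) − (-0.10)(0.00)] = 0.2000
  C_33 = (0.80)(0.65) − (-0.10)(0.00) = 0.5200
det(I−A) = Σ_j (I−A)_1j·C_1j = (0.80)(0.3100) + (-0.10)(0.0750) + (-0.10)(0.1950) = 0.2210
adj(I−A) = Cᵀ =
  [ 0.3100   0.1100   0.0900]
  [ 0.0750   0.4900   0.2000]
  [ 0.1950   0.3900   0.5200]
(I − A)⁻¹ = adj(I−A) / det(I−A) ≈
  [   1.4027     0.4977     0.4072]
  [   0.3394     2.2172     0.9050]
  [   0.8824     1.7647     2.3529]
Δx = (I − A)⁻¹ Δd with Δd having +25 in the Toys component and 0 elsewhere.
So Δx_D = L_DT · (+25), where L_DT = adj(I−A)_DT / det(I−A) = 0.0900 / 0.2210.
Δx_D = 0.0900 × (+25) / 0.2210 = 2.25 / 0.2210 ≈ 10.181.

Δx_D = 10.181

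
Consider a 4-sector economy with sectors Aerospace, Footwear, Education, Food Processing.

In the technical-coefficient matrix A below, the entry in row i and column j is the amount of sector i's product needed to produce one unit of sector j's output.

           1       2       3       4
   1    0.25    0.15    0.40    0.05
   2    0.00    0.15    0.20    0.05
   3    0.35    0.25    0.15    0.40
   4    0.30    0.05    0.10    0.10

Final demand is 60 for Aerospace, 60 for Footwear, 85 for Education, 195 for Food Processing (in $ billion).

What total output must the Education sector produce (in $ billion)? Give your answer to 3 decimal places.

x_3 = 564.745

I − A =
  [   0.75    -0.15    -0.40    -0.05]
  [   0.00     0.85    -0.20    -0.05]
  [  -0.35    -0.25     0.85    -0.40]
  [  -0.30    -0.05    -0.10     0.90]
Compute the cofactors C_ij = (−1)^(i+j)·(3×3 minor ij) of I−A; the adjugate is their transpose:
adj(I−A) = Cᵀ =
  [ 0.563875   0.210125   0.337500   0.193000]
  [ 0.101500   0.355250   0.141750   0.088375]
  [ 0.372625   0.246125   0.556875   0.281875]
  [ 0.235000   0.117125   0.182250   0.374875]
det(I−A) = Σ_j (I−A)_1j·C_1j = (0.75)(0.563875) + (-0.15)(0.101500) + (-0.40)(0.372625) + (-0.05)(0.235000) = 0.24688125
(I − A)⁻¹ = adj(I−A) / det(I−A) ≈
  [   2.2840     0.8511     1.3671     0.7818]
  [   0.4111     1.4390     0.5742     0.3580]
  [   1.5093     0.9969     2.2556     1.1417]
  [   0.9519     0.4744     0.7382     1.5184]
x = (I − A)⁻¹ d = adj(I−A)·d / det(I−A), with det(I−A) = 0.24688125:
  x_1 = (0.563875·60 + 0.210125·60 + 0.337500·85 + 0.193000·195) / 0.24688125 = 112.7625 / 0.24688125 ≈ 456.748
  x_2 = (0.101500·60 + 0.355250·60 + 0.141750·85 + 0.088375·195) / 0.24688125 = 56.686875 / 0.24688125 ≈ 229.612
  x_3 = (0.372625·60 + 0.246125·60 + 0.556875·85 + 0.281875·195) / 0.24688125 = 139.425 / 0.24688125 ≈ 564.745
  x_4 = (0.235000·60 + 0.117125·60 + 0.182250·85 + 0.374875·195) / 0.24688125 = 109.719375 / 0.24688125 ≈ 444.422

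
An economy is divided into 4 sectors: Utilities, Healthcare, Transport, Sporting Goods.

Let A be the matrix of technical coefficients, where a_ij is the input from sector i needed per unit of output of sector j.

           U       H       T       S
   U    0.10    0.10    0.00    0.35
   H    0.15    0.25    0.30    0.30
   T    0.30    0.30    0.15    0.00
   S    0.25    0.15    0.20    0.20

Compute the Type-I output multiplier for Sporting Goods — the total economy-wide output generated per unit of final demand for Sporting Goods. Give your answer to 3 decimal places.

I − A =
  [   0.90    -0.10     0.00    -0.35]
  [  -0.15     0.75    -0.30    -0.30]
  [  -0.30    -0.30     0.85     0.00]
  [  -0.25    -0.15    -0.20     0.80]
Compute the cofactors C_ij = (−1)^(i+j)·(3×3 minor ij) of I−A; the adjugate is their transpose:
adj(I−A) = Cᵀ =
  [ 0.381750   0.133625   0.098250   0.217125]
  [ 0.255750   0.516625   0.254250   0.305625]
  [ 0.225000   0.229500   0.406500   0.184500]
  [ 0.223500   0.196000   0.180000   0.471000]
det(I−A) = Σ_j (I−A)_1j·C_1j = (0.90)(0.381750) + (-0.10)(0.255750) + (0.00)(0.225000) + (-0.35)(0.223500) = 0.239775
(I − A)⁻¹ = adj(I−A) / det(I−A) ≈
  [   1.5921     0.5573     0.4098     0.9055]
  [   1.0666     2.1546     1.0604     1.2746]
  [   0.9384     0.9571     1.6953     0.7695]
  [   0.9321     0.8174     0.7507     1.9643]
The output multiplier for sector j is the column-j sum of the Leontief inverse (I − A)⁻¹ = adj(I−A) / det(I−A).
Column S of adj(I−A): (0.217125, 0.305625, 0.184500, 0.471000); det(I−A) = 0.239775.
m_S = (0.217125 + 0.305625 + 0.184500 + 0.471000) / 0.239775 = 1.17825 / 0.239775 ≈ 4.914.

m_S = 4.914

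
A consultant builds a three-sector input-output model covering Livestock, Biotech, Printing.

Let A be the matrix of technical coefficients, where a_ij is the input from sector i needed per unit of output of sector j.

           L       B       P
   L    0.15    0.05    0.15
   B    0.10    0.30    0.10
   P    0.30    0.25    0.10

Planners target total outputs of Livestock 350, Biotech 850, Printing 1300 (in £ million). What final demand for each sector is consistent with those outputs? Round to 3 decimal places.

I − A =
  [   0.85    -0.05    -0.15]
  [  -0.10     0.70    -0.10]
  [  -0.30    -0.25     0.90]
d = (I − A) x:
  d_L = (+0.85)·350 + (-0.05)·850 + (-0.15)·1300 = 60.000
  d_B = (-0.10)·350 + (+0.70)·850 + (-0.10)·1300 = 430.000
  d_P = (-0.30)·350 + (-0.25)·850 + (+0.90)·1300 = 852.500

d_L = 60.000, d_B = 430.000, d_P = 852.500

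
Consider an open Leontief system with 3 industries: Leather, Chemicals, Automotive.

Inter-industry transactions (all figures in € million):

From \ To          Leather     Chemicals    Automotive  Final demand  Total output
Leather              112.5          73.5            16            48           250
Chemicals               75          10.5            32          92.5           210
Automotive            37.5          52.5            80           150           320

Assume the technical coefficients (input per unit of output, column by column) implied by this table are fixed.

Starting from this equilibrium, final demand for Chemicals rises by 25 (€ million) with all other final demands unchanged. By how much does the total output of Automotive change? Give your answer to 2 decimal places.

Technical coefficients a_ij = z_ij / X_j:
  a_LL = 112.5/250 = 0.45, a_CL = 75/250 = 0.30, a_AL = 37.5/250 = 0.15
  a_LC = 73.5/210 = 0.35, a_CC = 10.5/210 = 0.05, a_AC = 52.5/210 = 0.25
  a_LA = 16/320 = 0.05, a_CA = 32/320 = 0.10, a_AA = 80/320 = 0.25
I − A =
  [   0.55    -0.35    -0.05]
  [  -0.30     0.95    -0.10]
  [  -0.15    -0.25     0.75]
Cofactors of I−A, C_ij = (−1)^(i+j)·(minor ij) (rows/columns in the sector order above):
  C_11 = (0.95)(0.75) − (-0.10)(-0.25) = 0.6875
  C_12 = −[(-0.30)(0.75) − (-0.10)(-0.15)] = 0.2400
  C_13 = (-0.30)(-0.25) − (0.95)(-0.15) = 0.2175
  C_21 = −[(-0.35)(0.75) − (-0.05)(-0.25)] = 0.2750
  C_22 = (0.55)(0.75) − (-0.05)(-0.15) = 0.4050
  C_23 = −[(0.55)(-0.25) − (-0.35)(-0.15)] = 0.1900
  C_31 = (-0.35)(-0.10) − (-0.05)(0.95) = 0.0825
  C_32 = −[(0.55)(-0.10) − (-0.05)(-0.30)] = 0.0700
  C_33 = (0.55)(0.95) − (-0.35)(-0.30) = 0.4175
det(I−A) = Σ_j (I−A)_1j·C_1j = (0.55)(0.6875) + (-0.35)(0.2400) + (-0.05)(0.2175) = 0.28325
adj(I−A) = Cᵀ =
  [ 0.6875   0.2750   0.0825]
  [ 0.2400   0.4050   0.0700]
  [ 0.2175   0.1900   0.4175]
(I − A)⁻¹ = adj(I−A) / det(I−A) ≈
  [   2.4272     0.9709     0.2913]
  [   0.8473     1.4298     0.2471]
  [   0.7679     0.6708     1.4740]
Δx = (I − A)⁻¹ Δd with Δd having +25 in the Chemicals component and 0 elsewhere.
So Δx_A = L_AC · (+25), where L_AC = adj(I−A)_AC / det(I−A) = 0.1900 / 0.28325.
Δx_A = 0.1900 × (+25) / 0.28325 = 4.75 / 0.28325 ≈ 16.77.

Δx_A = 16.77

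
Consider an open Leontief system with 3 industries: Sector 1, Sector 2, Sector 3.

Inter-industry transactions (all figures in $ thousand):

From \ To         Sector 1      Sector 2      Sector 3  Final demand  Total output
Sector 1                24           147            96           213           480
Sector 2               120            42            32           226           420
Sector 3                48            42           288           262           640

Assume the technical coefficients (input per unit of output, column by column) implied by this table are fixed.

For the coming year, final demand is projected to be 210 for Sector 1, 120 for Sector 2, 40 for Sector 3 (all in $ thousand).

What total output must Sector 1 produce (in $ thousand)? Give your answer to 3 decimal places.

x_1 = 336.115

Technical coefficients a_ij = z_ij / X_j:
  a_11 = 24/480 = 0.05, a_21 = 120/480 = 0.25, a_31 = 48/480 = 0.10
  a_12 = 147/420 = 0.35, a_22 = 42/420 = 0.10, a_32 = 42/420 = 0.10
  a_13 = 96/640 = 0.15, a_23 = 32/640 = 0.05, a_33 = 288/640 = 0.45
I − A =
  [   0.95    -0.35    -0.15]
  [  -0.25     0.90    -0.05]
  [  -0.10    -0.10     0.55]
Cofactors of I−A, C_ij = (−1)^(i+j)·(minor ij) (rows/columns in the sector order above):
  C_11 = (0.90)(0.55) − (-0.05)(-0.10) = 0.4900
  C_12 = −[(-0.25)(0.55) − (-0.05)(-0.10)] = 0.1425
  C_13 = (-0.25)(-0.10) − (0.90)(-0.10) = 0.1150
  C_21 = −[(-0.35)(0.55) − (-0.15)(-0.10)] = 0.2075
  C_22 = (0.95)(0.55) − (-0.15)(-0.10) = 0.5075
  C_23 = −[(0.95)(-0.10) − (-0.35)(-0.10)] = 0.1300
  C_31 = (-0.35)(-0.05) − (-0.15)(0.90) = 0.1525
  C_32 = −[(0.95)(-0.05) − (-0.15)(-0.25)] = 0.0850
  C_33 = (0.95)(0.90) − (-0.35)(-0.25) = 0.7675
det(I−A) = Σ_j (I−A)_1j·C_1j = (0.95)(0.4900) + (-0.35)(0.1425) + (-0.15)(0.1150) = 0.398375
adj(I−A) = Cᵀ =
  [ 0.4900   0.2075   0.1525]
  [ 0.1425   0.5075   0.0850]
  [ 0.1150   0.1300   0.7675]
(I − A)⁻¹ = adj(I−A) / det(I−A) ≈
  [   1.2300     0.5209     0.3828]
  [   0.3577     1.2739     0.2134]
  [   0.2887     0.3263     1.9266]
x = (I − A)⁻¹ d = adj(I−A)·d / det(I−A), with det(I−A) = 0.398375:
  x_1 = (0.4900·210 + 0.2075·120 + 0.1525·40) / 0.398375 = 133.90 / 0.398375 ≈ 336.115
  x_2 = (0.1425·210 + 0.5075·120 + 0.0850·40) / 0.398375 = 94.225 / 0.398375 ≈ 236.523
  x_3 = (0.1150·210 + 0.1300·120 + 0.7675·40) / 0.398375 = 70.45 / 0.398375 ≈ 176.843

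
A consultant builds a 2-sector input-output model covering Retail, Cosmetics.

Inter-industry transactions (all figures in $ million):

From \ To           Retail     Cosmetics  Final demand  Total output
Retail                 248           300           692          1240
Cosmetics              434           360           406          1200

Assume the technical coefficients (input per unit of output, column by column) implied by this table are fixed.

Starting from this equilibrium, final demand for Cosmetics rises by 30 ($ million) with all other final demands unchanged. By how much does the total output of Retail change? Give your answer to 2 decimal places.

Δx_R = 15.87

Technical coefficients a_ij = z_ij / X_j:
  a_RR = 248/1240 = 0.20, a_CR = 434/1240 = 0.35
  a_RC = 300/1200 = 0.25, a_CC = 360/1200 = 0.30
I − A =
  [   0.80    -0.25]
  [  -0.35     0.70]
det(I−A) = (0.80)(0.70) − (-0.25)(-0.35) = 0.4725
adj(I−A) = [[0.70, 0.25], [0.35, 0.80]]
(I − A)⁻¹ = adj(I−A) / det(I−A) ≈
  [   1.4815     0.5291]
  [   0.7407     1.6931]
Δx = (I − A)⁻¹ Δd with Δd having +30 in the Cosmetics component and 0 elsewhere.
So Δx_R = L_RC · (+30), where L_RC = adj(I−A)_RC / det(I−A) = 0.25 / 0.4725.
Δx_R = 0.25 × (+30) / 0.4725 = 7.50 / 0.4725 ≈ 15.87.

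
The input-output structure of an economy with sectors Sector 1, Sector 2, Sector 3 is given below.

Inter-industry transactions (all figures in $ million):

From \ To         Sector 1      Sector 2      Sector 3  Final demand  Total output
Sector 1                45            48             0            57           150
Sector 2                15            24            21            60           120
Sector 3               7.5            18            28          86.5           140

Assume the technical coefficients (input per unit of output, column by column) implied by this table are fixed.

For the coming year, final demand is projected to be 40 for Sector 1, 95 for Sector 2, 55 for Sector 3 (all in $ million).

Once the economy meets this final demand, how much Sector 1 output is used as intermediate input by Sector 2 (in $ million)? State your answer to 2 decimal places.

Technical coefficients a_ij = z_ij / X_j:
  a_11 = 45/150 = 0.30, a_21 = 15/150 = 0.10, a_31 = 7.5/150 = 0.05
  a_12 = 48/120 = 0.40, a_22 = 24/120 = 0.20, a_32 = 18/120 = 0.15
  a_13 = 0/140 = 0.00, a_23 = 21/140 = 0.15, a_33 = 28/140 = 0.20
I − A =
  [   0.70    -0.40     0.00]
  [  -0.10     0.80    -0.15]
  [  -0.05    -0.15     0.80]
Cofactors of I−A, C_ij = (−1)^(i+j)·(minor ij) (rows/columns in the sector order above):
  C_11 = (0.80)(0.80) − (-0.15)(-0.15) = 0.6175
  C_12 = −[(-0.10)(0.80) − (-0.15)(-0.05)] = 0.0875
  C_13 = (-0.10)(-0.15) − (0.80)(-0.05) = 0.0550
  C_21 = −[(-0.40)(0.80) − (0.00)(-0.15)] = 0.3200
  C_22 = (0.70)(0.80) − (0.00)(-0.05) = 0.5600
  C_23 = −[(0.70)(-0.15) − (-0.40)(-0.05)] = 0.1250
  C_31 = (-0.40)(-0.15) − (0.00)(0.80) = 0.0600
  C_32 = −[(0.70)(-0.15) − (0.00)(-0.10)] = 0.1050
  C_33 = (0.70)(0.80) − (-0.40)(-0.10) = 0.5200
det(I−A) = Σ_j (I−A)_1j·C_1j = (0.70)(0.6175) + (-0.40)(0.0875) + (0.00)(0.0550) = 0.39725
adj(I−A) = Cᵀ =
  [ 0.6175   0.3200   0.0600]
  [ 0.0875   0.5600   0.1050]
  [ 0.0550   0.1250   0.5200]
(I − A)⁻¹ = adj(I−A) / det(I−A) ≈
  [   1.5544     0.8055     0.1510]
  [   0.2203     1.4097     0.2643]
  [   0.1385     0.3147     1.3090]
First solve x = (I − A)⁻¹ d = adj(I−A)·d / det(I−A); in particular x_2 = (0.0875·40 + 0.5600·95 + 0.1050·55) / 0.39725 = 62.475 / 0.39725 ≈ 157.2687.
Intermediate flow from 1 to 2: z_12 = a_12 · x_2 = 0.40 × 62.475 / 0.39725 = 24.99 / 0.39725 ≈ 62.91.

z_12 = 62.91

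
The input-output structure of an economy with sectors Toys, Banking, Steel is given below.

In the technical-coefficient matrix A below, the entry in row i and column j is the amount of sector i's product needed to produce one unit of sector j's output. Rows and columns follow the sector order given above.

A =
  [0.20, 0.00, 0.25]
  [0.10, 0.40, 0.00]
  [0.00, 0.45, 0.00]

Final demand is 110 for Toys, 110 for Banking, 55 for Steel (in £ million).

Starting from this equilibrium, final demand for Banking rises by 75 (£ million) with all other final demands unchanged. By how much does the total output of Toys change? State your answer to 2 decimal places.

I − A =
  [   0.80     0.00    -0.25]
  [  -0.10     0.60     0.00]
  [   0.00    -0.45     1.00]
Cofactors of I−A, C_ij = (−1)^(i+j)·(minor ij) (rows/columns in the sector order above):
  C_11 = (0.60)(1.00) − (0.00)(-0.45) = 0.6000
  C_12 = −[(-0.10)(1.00) − (0.00)(0.00)] = 0.1000
  C_13 = (-0.10)(-0.45) − (0.60)(0.00) = 0.0450
  C_21 = −[(0.00)(1.00) − (-0.25)(-0.45)] = 0.1125
  C_22 = (0.80)(1.00) − (-0.25)(0.00) = 0.8000
  C_23 = −[(0.80)(-0.45) − (0.00)(0.00)] = 0.3600
  C_31 = (0.00)(0.00) − (-0.25)(0.60) = 0.1500
  C_32 = −[(0.80)(0.00) − (-0.25)(-0.10)] = 0.0250
  C_33 = (0.80)(0.60) − (0.00)(-0.10) = 0.4800
det(I−A) = Σ_j (I−A)_1j·C_1j = (0.80)(0.6000) + (0.00)(0.1000) + (-0.25)(0.0450) = 0.46875
adj(I−A) = Cᵀ =
  [ 0.6000   0.1125   0.1500]
  [ 0.1000   0.8000   0.0250]
  [ 0.0450   0.3600   0.4800]
(I − A)⁻¹ = adj(I−A) / det(I−A) ≈
  [   1.2800     0.2400     0.3200]
  [   0.2133     1.7067     0.0533]
  [   0.0960     0.7680     1.0240]
Δx = (I − A)⁻¹ Δd with Δd having +75 in the Banking component and 0 elsewhere.
So Δx_1 = L_12 · (+75), where L_12 = adj(I−A)_12 / det(I−A) = 0.1125 / 0.46875.
Δx_1 = 0.1125 × (+75) / 0.46875 = 8.4375 / 0.46875 = 18.00.

Δx_1 = 18.00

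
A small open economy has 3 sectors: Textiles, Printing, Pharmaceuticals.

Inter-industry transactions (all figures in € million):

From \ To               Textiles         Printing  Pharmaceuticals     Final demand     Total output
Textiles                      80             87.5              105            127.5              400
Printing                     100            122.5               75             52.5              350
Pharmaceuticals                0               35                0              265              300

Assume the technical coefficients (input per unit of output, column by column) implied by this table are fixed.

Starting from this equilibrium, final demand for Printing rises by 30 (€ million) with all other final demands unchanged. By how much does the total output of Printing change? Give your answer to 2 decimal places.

Technical coefficients a_ij = z_ij / X_j:
  a_11 = 80/400 = 0.20, a_21 = 100/400 = 0.25, a_31 = 0/400 = 0.00
  a_12 = 87.5/350 = 0.25, a_22 = 122.5/350 = 0.35, a_32 = 35/350 = 0.10
  a_13 = 105/300 = 0.35, a_23 = 75/300 = 0.25, a_33 = 0/300 = 0.00
I − A =
  [   0.80    -0.25    -0.35]
  [  -0.25     0.65    -0.25]
  [   0.00    -0.10     1.00]
Cofactors of I−A, C_ij = (−1)^(i+j)·(minor ij) (rows/columns in the sector order above):
  C_11 = (0.65)(1.00) − (-0.25)(-0.10) = 0.6250
  C_12 = −[(-0.25)(1.00) − (-0.25)(0.00)] = 0.2500
  C_13 = (-0.25)(-0.10) − (0.65)(0.00) = 0.0250
  C_21 = −[(-0.25)(1.00) − (-0.35)(-0.10)] = 0.2850
  C_22 = (0.80)(1.00) − (-0.35)(0.00) = 0.8000
  C_23 = −[(0.80)(-0.10) − (-0.25)(0.00)] = 0.0800
  C_31 = (-0.25)(-0.25) − (-0.35)(0.65) = 0.2900
  C_32 = −[(0.80)(-0.25) − (-0.35)(-0.25)] = 0.2875
  C_33 = (0.80)(0.65) − (-0.25)(-0.25) = 0.4575
det(I−A) = Σ_j (I−A)_1j·C_1j = (0.80)(0.6250) + (-0.25)(0.2500) + (-0.35)(0.0250) = 0.42875
adj(I−A) = Cᵀ =
  [ 0.6250   0.2850   0.2900]
  [ 0.2500   0.8000   0.2875]
  [ 0.0250   0.0800   0.4575]
(I − A)⁻¹ = adj(I−A) / det(I−A) ≈
  [   1.4577     0.6647     0.6764]
  [   0.5831     1.8659     0.6706]
  [   0.0583     0.1866     1.0671]
Δx = (I − A)⁻¹ Δd with Δd having +30 in the Printing component and 0 elsewhere.
So Δx_2 = L_22 · (+30), where L_22 = adj(I−A)_22 / det(I−A) = 0.8000 / 0.42875.
Δx_2 = 0.8000 × (+30) / 0.42875 = 24.00 / 0.42875 ≈ 55.98.

Δx_2 = 55.98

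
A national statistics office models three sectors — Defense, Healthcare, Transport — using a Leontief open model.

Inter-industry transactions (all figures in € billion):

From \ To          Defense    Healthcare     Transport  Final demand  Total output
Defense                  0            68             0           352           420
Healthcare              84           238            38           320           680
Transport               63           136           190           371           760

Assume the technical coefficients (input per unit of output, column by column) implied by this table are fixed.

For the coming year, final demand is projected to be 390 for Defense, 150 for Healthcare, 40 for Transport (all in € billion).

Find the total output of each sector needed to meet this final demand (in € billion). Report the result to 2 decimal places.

Technical coefficients a_ij = z_ij / X_j:
  a_11 = 0/420 = 0.00, a_21 = 84/420 = 0.20, a_31 = 63/420 = 0.15
  a_12 = 68/680 = 0.10, a_22 = 238/680 = 0.35, a_32 = 136/680 = 0.20
  a_13 = 0/760 = 0.00, a_23 = 38/760 = 0.05, a_33 = 190/760 = 0.25
I − A =
  [   1.00    -0.10     0.00]
  [  -0.20     0.65    -0.05]
  [  -0.15    -0.20     0.75]
Cofactors of I−A, C_ij = (−1)^(i+j)·(minor ij) (rows/columns in the sector order above):
  C_11 = (0.65)(0.75) − (-0.05)(-0.20) = 0.4775
  C_12 = −[(-0.20)(0.75) − (-0.05)(-0.15)] = 0.1575
  C_13 = (-0.20)(-0.20) − (0.65)(-0.15) = 0.1375
  C_21 = −[(-0.10)(0.75) − (0.00)(-0.20)] = 0.0750
  C_22 = (1.00)(0.75) − (0.00)(-0.15) = 0.7500
  C_23 = −[(1.00)(-0.20) − (-0.10)(-0.15)] = 0.2150
  C_31 = (-0.10)(-0.05) − (0.00)(0.65) = 0.0050
  C_32 = −[(1.00)(-0.05) − (0.00)(-0.20)] = 0.0500
  C_33 = (1.00)(0.65) − (-0.10)(-0.20) = 0.6300
det(I−A) = Σ_j (I−A)_1j·C_1j = (1.00)(0.4775) + (-0.10)(0.1575) + (0.00)(0.1375) = 0.46175
adj(I−A) = Cᵀ =
  [ 0.4775   0.0750   0.0050]
  [ 0.1575   0.7500   0.0500]
  [ 0.1375   0.2150   0.6300]
(I − A)⁻¹ = adj(I−A) / det(I−A) ≈
  [   1.0341     0.1624     0.0108]
  [   0.3411     1.6243     0.1083]
  [   0.2978     0.4656     1.3644]
x = (I − A)⁻¹ d = adj(I−A)·d / det(I−A), with det(I−A) = 0.46175:
  x_1 = (0.4775·390 + 0.0750·150 + 0.0050·40) / 0.46175 = 197.675 / 0.46175 ≈ 428.10
  x_2 = (0.1575·390 + 0.7500·150 + 0.0500·40) / 0.46175 = 175.925 / 0.46175 ≈ 381.00
  x_3 = (0.1375·390 + 0.2150·150 + 0.6300·40) / 0.46175 = 111.075 / 0.46175 ≈ 240.55

x_1 = 428.10, x_2 = 381.00, x_3 = 240.55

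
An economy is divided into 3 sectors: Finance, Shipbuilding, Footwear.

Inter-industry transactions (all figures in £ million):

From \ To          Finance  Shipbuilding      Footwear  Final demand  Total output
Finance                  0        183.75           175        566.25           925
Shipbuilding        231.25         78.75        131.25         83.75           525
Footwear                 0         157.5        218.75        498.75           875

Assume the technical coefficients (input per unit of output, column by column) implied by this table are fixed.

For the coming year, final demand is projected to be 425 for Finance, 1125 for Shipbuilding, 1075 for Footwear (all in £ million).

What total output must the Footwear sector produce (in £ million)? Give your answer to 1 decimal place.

x_3 = 2323.0

Technical coefficients a_ij = z_ij / X_j:
  a_11 = 0/925 = 0.00, a_21 = 231.25/925 = 0.25, a_31 = 0/925 = 0.00
  a_12 = 183.75/525 = 0.35, a_22 = 78.75/525 = 0.15, a_32 = 157.5/525 = 0.30
  a_13 = 175/875 = 0.20, a_23 = 131.25/875 = 0.15, a_33 = 218.75/875 = 0.25
I − A =
  [   1.00    -0.35    -0.20]
  [  -0.25     0.85    -0.15]
  [   0.00    -0.30     0.75]
Cofactors of I−A, C_ij = (−1)^(i+j)·(minor ij) (rows/columns in the sector order above):
  C_11 = (0.85)(0.75) − (-0.15)(-0.30) = 0.5925
  C_12 = −[(-0.25)(0.75) − (-0.15)(0.00)] = 0.1875
  C_13 = (-0.25)(-0.30) − (0.85)(0.00) = 0.0750
  C_21 = −[(-0.35)(0.75) − (-0.20)(-0.30)] = 0.3225
  C_22 = (1.00)(0.75) − (-0.20)(0.00) = 0.7500
  C_23 = −[(1.00)(-0.30) − (-0.35)(0.00)] = 0.3000
  C_31 = (-0.35)(-0.15) − (-0.20)(0.85) = 0.2225
  C_32 = −[(1.00)(-0.15) − (-0.20)(-0.25)] = 0.2000
  C_33 = (1.00)(0.85) − (-0.35)(-0.25) = 0.7625
det(I−A) = Σ_j (I−A)_1j·C_1j = (1.00)(0.5925) + (-0.35)(0.1875) + (-0.20)(0.0750) = 0.511875
adj(I−A) = Cᵀ =
  [ 0.5925   0.3225   0.2225]
  [ 0.1875   0.7500   0.2000]
  [ 0.0750   0.3000   0.7625]
(I − A)⁻¹ = adj(I−A) / det(I−A) ≈
  [   1.1575     0.6300     0.4347]
  [   0.3663     1.4652     0.3907]
  [   0.1465     0.5861     1.4896]
x = (I − A)⁻¹ d = adj(I−A)·d / det(I−A), with det(I−A) = 0.511875:
  x_1 = (0.5925·425 + 0.3225·1125 + 0.2225·1075) / 0.511875 = 853.8125 / 0.511875 ≈ 1668.0
  x_2 = (0.1875·425 + 0.7500·1125 + 0.2000·1075) / 0.511875 = 1138.4375 / 0.511875 ≈ 2224.1
  x_3 = (0.0750·425 + 0.3000·1125 + 0.7625·1075) / 0.511875 = 1189.0625 / 0.511875 ≈ 2323.0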